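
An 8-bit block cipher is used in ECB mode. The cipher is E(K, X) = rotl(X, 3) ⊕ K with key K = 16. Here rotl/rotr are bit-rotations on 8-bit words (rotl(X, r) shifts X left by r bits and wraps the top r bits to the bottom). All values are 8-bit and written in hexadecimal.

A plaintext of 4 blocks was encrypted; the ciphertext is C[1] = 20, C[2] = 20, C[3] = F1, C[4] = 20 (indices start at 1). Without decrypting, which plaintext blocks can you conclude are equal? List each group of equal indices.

P[1] = P[2] = P[4]

ECB encrypts each block independently with the same key, so equal ciphertext blocks imply equal plaintext blocks.
C[1] = C[2] = C[4] = 20, so P[1] = P[2] = P[4].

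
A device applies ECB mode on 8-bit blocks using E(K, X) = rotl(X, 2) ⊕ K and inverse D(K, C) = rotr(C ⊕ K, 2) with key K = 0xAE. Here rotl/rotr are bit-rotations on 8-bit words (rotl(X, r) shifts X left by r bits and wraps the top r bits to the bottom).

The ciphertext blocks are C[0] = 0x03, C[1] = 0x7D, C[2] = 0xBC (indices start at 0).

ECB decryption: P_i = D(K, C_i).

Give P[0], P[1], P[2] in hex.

P[0]: D(K, 0x03) = 0x6B.
P[1]: D(K, 0x7D) = 0xF4.
P[2]: D(K, 0xBC) = 0x84.

P[0] = 0x6B, P[1] = 0xF4, P[2] = 0x84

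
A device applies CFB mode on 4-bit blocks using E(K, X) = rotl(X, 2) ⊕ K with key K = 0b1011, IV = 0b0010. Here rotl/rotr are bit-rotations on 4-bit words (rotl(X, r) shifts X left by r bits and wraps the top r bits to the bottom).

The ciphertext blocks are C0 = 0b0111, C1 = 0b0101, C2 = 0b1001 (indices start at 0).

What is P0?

P0 = 0b0100

CFB decryption: P_i = C_i ⊕ E(K, C_{i−1}), with C_{−1} = IV.
P0: E(K, 0b0010) = 0b0011; 0b0111 ⊕ 0b0011 = 0b0100.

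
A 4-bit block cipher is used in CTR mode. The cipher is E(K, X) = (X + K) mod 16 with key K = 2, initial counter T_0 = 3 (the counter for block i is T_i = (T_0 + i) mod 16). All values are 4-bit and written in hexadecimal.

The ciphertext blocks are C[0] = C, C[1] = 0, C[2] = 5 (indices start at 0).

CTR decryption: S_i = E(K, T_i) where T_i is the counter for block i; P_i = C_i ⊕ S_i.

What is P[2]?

P[2]: T = 5, S = E(K, T) = 7; 5 ⊕ 7 = 2.

P[2] = 2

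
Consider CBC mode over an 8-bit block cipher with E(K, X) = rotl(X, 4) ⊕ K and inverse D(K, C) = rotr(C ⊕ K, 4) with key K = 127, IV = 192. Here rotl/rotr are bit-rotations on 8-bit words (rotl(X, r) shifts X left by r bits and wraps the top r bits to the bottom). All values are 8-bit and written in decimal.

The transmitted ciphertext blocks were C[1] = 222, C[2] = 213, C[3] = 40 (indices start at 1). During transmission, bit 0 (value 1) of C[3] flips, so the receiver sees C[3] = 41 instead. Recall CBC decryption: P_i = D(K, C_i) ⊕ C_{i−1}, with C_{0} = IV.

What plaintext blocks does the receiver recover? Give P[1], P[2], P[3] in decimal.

Only C[3] changed, to 41. In CBC, a change in C_i garbles P_i and flips the same bit in P_{i+1}. Decrypting the received ciphertext:
P[1]: D(K, 222) = 26; 26 ⊕ 192 = 218.
P[2]: D(K, 213) = 170; 170 ⊕ 222 = 116.
P[3]: D(K, 41) = 101; 101 ⊕ 213 = 176.
Blocks that differ from the original plaintext: P[3].

P[1] = 218, P[2] = 116, P[3] = 176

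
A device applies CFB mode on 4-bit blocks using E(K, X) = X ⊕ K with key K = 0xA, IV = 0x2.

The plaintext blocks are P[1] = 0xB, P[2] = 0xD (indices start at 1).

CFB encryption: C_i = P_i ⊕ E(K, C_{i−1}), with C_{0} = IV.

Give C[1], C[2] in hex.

C[1] = 0x3, C[2] = 0x4

C[1]: E(K, 0x2) = 0x8; 0xB ⊕ 0x8 = 0x3.
C[2]: E(K, 0x3) = 0x9; 0xD ⊕ 0x9 = 0x4.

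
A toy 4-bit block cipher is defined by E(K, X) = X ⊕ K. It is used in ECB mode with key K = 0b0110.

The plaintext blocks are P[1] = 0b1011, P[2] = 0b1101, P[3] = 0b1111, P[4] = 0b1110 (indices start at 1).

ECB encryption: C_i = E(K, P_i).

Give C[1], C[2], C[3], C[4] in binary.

C[1]: E(K, 0b1011) = 0b1101.
C[2]: E(K, 0b1101) = 0b1011.
C[3]: E(K, 0b1111) = 0b1001.
C[4]: E(K, 0b1110) = 0b1000.

C[1] = 0b1101, C[2] = 0b1011, C[3] = 0b1001, C[4] = 0b1000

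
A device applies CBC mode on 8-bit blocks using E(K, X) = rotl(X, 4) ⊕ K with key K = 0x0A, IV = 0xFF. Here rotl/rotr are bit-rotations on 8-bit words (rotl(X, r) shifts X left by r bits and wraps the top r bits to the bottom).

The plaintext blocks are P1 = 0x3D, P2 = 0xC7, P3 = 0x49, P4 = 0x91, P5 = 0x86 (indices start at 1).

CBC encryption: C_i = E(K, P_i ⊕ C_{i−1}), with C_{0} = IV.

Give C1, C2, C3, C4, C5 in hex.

C1: P1 ⊕ 0xFF = 0xC2; E(K, 0xC2) = 0x26.
C2: P2 ⊕ 0x26 = 0xE1; E(K, 0xE1) = 0x14.
C3: P3 ⊕ 0x14 = 0x5D; E(K, 0x5D) = 0xDF.
C4: P4 ⊕ 0xDF = 0x4E; E(K, 0x4E) = 0xEE.
C5: P5 ⊕ 0xEE = 0x68; E(K, 0x68) = 0x8C.

C1 = 0x26, C2 = 0x14, C3 = 0xDF, C4 = 0xEE, C5 = 0x8C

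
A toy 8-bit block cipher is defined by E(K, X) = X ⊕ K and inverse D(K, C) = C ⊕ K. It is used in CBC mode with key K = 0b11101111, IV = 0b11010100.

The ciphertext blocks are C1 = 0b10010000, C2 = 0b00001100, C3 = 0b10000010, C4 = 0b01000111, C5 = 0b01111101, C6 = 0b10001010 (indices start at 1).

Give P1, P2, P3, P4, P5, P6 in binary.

P1 = 0b10101011, P2 = 0b01110011, P3 = 0b01100001, P4 = 0b00101010, P5 = 0b11010101, P6 = 0b00011000

CBC decryption: P_i = D(K, C_i) ⊕ C_{i−1}, with C_{0} = IV.
P1: D(K, 0b10010000) = 0b01111111; 0b01111111 ⊕ 0b11010100 = 0b10101011.
P2: D(K, 0b00001100) = 0b11100011; 0b11100011 ⊕ 0b10010000 = 0b01110011.
P3: D(K, 0b10000010) = 0b01101101; 0b01101101 ⊕ 0b00001100 = 0b01100001.
P4: D(K, 0b01000111) = 0b10101000; 0b10101000 ⊕ 0b10000010 = 0b00101010.
P5: D(K, 0b01111101) = 0b10010010; 0b10010010 ⊕ 0b01000111 = 0b11010101.
P6: D(K, 0b10001010) = 0b01100101; 0b01100101 ⊕ 0b01111101 = 0b00011000.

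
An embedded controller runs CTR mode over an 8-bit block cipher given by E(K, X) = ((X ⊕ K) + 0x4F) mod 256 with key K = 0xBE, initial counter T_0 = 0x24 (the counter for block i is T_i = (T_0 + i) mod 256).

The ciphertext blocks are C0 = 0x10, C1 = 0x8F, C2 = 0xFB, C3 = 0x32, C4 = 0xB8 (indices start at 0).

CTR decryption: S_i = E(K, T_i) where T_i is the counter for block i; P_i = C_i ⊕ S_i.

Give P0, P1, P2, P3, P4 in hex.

P0: T = 0x24, S = E(K, T) = 0xE9; 0x10 ⊕ 0xE9 = 0xF9.
P1: T = 0x25, S = E(K, T) = 0xEA; 0x8F ⊕ 0xEA = 0x65.
P2: T = 0x26, S = E(K, T) = 0xE7; 0xFB ⊕ 0xE7 = 0x1C.
P3: T = 0x27, S = E(K, T) = 0xE8; 0x32 ⊕ 0xE8 = 0xDA.
P4: T = 0x28, S = E(K, T) = 0xE5; 0xB8 ⊕ 0xE5 = 0x5D.

P0 = 0xF9, P1 = 0x65, P2 = 0x1C, P3 = 0xDA, P4 = 0x5D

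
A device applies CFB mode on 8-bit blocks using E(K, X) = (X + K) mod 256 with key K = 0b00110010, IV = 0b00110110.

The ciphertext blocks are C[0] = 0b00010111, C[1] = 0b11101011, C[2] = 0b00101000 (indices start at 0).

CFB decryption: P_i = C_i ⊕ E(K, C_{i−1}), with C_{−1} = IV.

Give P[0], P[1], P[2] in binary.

P[0] = 0b01111111, P[1] = 0b10100010, P[2] = 0b00110101

P[0]: E(K, 0b00110110) = 0b01101000; 0b00010111 ⊕ 0b01101000 = 0b01111111.
P[1]: E(K, 0b00010111) = 0b01001001; 0b11101011 ⊕ 0b01001001 = 0b10100010.
P[2]: E(K, 0b11101011) = 0b00011101; 0b00101000 ⊕ 0b00011101 = 0b00110101.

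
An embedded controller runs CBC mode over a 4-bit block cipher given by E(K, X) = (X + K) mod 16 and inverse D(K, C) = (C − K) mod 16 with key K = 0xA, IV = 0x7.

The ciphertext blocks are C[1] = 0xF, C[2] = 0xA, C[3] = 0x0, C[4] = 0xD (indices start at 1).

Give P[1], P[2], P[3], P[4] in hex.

P[1] = 0x2, P[2] = 0xF, P[3] = 0xC, P[4] = 0x3

CBC decryption: P_i = D(K, C_i) ⊕ C_{i−1}, with C_{0} = IV.
P[1]: D(K, 0xF) = 0x5; 0x5 ⊕ 0x7 = 0x2.
P[2]: D(K, 0xA) = 0x0; 0x0 ⊕ 0xF = 0xF.
P[3]: D(K, 0x0) = 0x6; 0x6 ⊕ 0xA = 0xC.
P[4]: D(K, 0xD) = 0x3; 0x3 ⊕ 0x0 = 0x3.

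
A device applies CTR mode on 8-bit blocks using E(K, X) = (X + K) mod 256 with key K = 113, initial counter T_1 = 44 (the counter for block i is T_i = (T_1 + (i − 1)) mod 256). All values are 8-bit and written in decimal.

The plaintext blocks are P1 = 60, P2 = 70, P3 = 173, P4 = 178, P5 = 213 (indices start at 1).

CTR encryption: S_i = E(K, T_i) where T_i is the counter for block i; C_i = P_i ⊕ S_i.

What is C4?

C1: T = 44, S = E(K, T) = 157; 60 ⊕ 157 = 161.
C2: T = 45, S = E(K, T) = 158; 70 ⊕ 158 = 216.
C3: T = 46, S = E(K, T) = 159; 173 ⊕ 159 = 50.
C4: T = 47, S = E(K, T) = 160; 178 ⊕ 160 = 18.

C4 = 18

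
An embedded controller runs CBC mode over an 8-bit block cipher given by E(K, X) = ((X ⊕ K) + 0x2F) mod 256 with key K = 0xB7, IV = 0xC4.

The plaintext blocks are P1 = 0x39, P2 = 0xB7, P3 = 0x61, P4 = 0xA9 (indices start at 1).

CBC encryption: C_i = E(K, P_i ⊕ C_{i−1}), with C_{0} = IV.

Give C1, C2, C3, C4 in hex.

C1 = 0x79, C2 = 0xA8, C3 = 0xAD, C4 = 0xE2

C1: P1 ⊕ 0xC4 = 0xFD; E(K, 0xFD) = 0x79.
C2: P2 ⊕ 0x79 = 0xCE; E(K, 0xCE) = 0xA8.
C3: P3 ⊕ 0xA8 = 0xC9; E(K, 0xC9) = 0xAD.
C4: P4 ⊕ 0xAD = 0x04; E(K, 0x04) = 0xE2.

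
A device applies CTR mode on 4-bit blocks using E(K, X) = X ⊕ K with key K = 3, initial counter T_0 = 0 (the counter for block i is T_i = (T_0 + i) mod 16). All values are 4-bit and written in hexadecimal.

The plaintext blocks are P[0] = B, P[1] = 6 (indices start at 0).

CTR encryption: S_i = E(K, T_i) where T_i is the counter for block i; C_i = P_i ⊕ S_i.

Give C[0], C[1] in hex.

C[0] = 8, C[1] = 4

C[0]: T = 0, S = E(K, T) = 3; B ⊕ 3 = 8.
C[1]: T = 1, S = E(K, T) = 2; 6 ⊕ 2 = 4.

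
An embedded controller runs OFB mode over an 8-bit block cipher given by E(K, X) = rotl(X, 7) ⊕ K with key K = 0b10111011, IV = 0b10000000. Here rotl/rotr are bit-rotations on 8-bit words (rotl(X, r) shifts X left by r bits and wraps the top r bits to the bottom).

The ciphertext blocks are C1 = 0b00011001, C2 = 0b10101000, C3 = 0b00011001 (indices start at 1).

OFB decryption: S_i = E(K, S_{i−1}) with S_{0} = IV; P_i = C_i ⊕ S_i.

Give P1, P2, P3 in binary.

P1 = 0b11100010, P2 = 0b11101110, P3 = 0b10000001

P1: S = E(K, 0b10000000) = 0b11111011; 0b00011001 ⊕ 0b11111011 = 0b11100010.
P2: S = E(K, 0b11111011) = 0b01000110; 0b10101000 ⊕ 0b01000110 = 0b11101110.
P3: S = E(K, 0b01000110) = 0b10011000; 0b00011001 ⊕ 0b10011000 = 0b10000001.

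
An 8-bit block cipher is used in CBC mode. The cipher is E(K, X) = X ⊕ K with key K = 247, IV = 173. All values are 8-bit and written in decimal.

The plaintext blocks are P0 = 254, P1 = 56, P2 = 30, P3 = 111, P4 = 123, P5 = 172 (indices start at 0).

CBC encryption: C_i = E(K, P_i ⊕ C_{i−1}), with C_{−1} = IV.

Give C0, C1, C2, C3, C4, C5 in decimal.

C0: P0 ⊕ 173 = 83; E(K, 83) = 164.
C1: P1 ⊕ 164 = 156; E(K, 156) = 107.
C2: P2 ⊕ 107 = 117; E(K, 117) = 130.
C3: P3 ⊕ 130 = 237; E(K, 237) = 26.
C4: P4 ⊕ 26 = 97; E(K, 97) = 150.
C5: P5 ⊕ 150 = 58; E(K, 58) = 205.

C0 = 164, C1 = 107, C2 = 130, C3 = 26, C4 = 150, C5 = 205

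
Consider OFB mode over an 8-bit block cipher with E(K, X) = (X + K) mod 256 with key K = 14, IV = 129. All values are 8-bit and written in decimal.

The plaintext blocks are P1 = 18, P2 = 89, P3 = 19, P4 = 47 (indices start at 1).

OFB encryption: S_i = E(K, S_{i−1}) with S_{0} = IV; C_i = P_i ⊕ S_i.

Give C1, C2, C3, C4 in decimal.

C1: S = E(K, 129) = 143; 18 ⊕ 143 = 157.
C2: S = E(K, 143) = 157; 89 ⊕ 157 = 196.
C3: S = E(K, 157) = 171; 19 ⊕ 171 = 184.
C4: S = E(K, 171) = 185; 47 ⊕ 185 = 150.

C1 = 157, C2 = 196, C3 = 184, C4 = 150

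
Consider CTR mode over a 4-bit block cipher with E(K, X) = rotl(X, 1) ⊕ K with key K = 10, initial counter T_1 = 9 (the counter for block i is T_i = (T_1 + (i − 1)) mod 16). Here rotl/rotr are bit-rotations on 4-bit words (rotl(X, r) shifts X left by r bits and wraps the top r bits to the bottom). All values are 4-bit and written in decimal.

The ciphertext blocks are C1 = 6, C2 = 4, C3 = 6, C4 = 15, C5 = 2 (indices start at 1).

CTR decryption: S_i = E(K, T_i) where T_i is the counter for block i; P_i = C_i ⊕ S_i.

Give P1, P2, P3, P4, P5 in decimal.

P1 = 15, P2 = 11, P3 = 11, P4 = 12, P5 = 3

P1: T = 9, S = E(K, T) = 9; 6 ⊕ 9 = 15.
P2: T = 10, S = E(K, T) = 15; 4 ⊕ 15 = 11.
P3: T = 11, S = E(K, T) = 13; 6 ⊕ 13 = 11.
P4: T = 12, S = E(K, T) = 3; 15 ⊕ 3 = 12.
P5: T = 13, S = E(K, T) = 1; 2 ⊕ 1 = 3.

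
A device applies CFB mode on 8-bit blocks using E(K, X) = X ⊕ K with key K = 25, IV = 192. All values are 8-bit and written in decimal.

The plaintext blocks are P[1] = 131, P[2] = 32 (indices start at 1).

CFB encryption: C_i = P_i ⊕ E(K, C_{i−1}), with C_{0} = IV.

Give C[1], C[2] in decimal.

C[1] = 90, C[2] = 99

C[1]: E(K, 192) = 217; 131 ⊕ 217 = 90.
C[2]: E(K, 90) = 67; 32 ⊕ 67 = 99.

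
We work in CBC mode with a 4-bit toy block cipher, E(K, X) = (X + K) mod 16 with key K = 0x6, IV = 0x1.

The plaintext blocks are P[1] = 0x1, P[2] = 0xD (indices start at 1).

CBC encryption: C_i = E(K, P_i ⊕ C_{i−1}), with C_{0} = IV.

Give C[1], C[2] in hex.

C[1] = 0x6, C[2] = 0x1

C[1]: P[1] ⊕ 0x1 = 0x0; E(K, 0x0) = 0x6.
C[2]: P[2] ⊕ 0x6 = 0xB; E(K, 0xB) = 0x1.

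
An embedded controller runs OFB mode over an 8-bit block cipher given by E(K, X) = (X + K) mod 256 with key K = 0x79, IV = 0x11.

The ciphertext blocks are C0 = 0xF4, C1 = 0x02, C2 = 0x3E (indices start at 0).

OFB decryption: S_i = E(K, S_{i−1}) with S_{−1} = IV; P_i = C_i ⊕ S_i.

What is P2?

P0: S = E(K, 0x11) = 0x8A; 0xF4 ⊕ 0x8A = 0x7E.
P1: S = E(K, 0x8A) = 0x03; 0x02 ⊕ 0x03 = 0x01.
P2: S = E(K, 0x03) = 0x7C; 0x3E ⊕ 0x7C = 0x42.

P2 = 0x42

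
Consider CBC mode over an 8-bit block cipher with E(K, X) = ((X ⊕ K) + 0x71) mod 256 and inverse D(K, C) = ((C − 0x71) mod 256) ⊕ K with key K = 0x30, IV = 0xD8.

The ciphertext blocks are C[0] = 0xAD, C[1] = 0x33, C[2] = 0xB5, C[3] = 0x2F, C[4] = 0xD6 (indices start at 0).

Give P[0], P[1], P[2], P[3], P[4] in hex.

CBC decryption: P_i = D(K, C_i) ⊕ C_{i−1}, with C_{−1} = IV.
P[0]: D(K, 0xAD) = 0x0C; 0x0C ⊕ 0xD8 = 0xD4.
P[1]: D(K, 0x33) = 0xF2; 0xF2 ⊕ 0xAD = 0x5F.
P[2]: D(K, 0xB5) = 0x74; 0x74 ⊕ 0x33 = 0x47.
P[3]: D(K, 0x2F) = 0x8E; 0x8E ⊕ 0xB5 = 0x3B.
P[4]: D(K, 0xD6) = 0x55; 0x55 ⊕ 0x2F = 0x7A.

P[0] = 0xD4, P[1] = 0x5F, P[2] = 0x47, P[3] = 0x3B, P[4] = 0x7A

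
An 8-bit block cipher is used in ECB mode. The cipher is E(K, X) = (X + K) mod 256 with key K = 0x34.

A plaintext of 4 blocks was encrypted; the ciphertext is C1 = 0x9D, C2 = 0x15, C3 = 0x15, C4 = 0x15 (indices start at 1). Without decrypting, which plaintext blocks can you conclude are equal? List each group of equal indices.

P2 = P3 = P4

ECB encrypts each block independently with the same key, so equal ciphertext blocks imply equal plaintext blocks.
C2 = C3 = C4 = 0x15, so P2 = P3 = P4.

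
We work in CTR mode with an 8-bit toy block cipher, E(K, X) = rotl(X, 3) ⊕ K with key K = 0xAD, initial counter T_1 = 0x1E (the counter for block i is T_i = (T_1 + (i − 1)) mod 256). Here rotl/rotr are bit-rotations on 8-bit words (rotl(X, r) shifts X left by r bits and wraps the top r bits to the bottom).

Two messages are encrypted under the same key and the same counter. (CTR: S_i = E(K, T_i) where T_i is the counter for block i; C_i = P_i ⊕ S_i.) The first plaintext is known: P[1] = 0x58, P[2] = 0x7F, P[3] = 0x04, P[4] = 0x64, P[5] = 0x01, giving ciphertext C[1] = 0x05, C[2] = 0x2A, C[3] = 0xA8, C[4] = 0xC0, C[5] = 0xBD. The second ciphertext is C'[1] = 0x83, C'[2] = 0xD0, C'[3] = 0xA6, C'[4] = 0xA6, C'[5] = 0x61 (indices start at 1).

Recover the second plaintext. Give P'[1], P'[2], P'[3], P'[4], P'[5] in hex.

P'[1] = 0xDE, P'[2] = 0x85, P'[3] = 0x0A, P'[4] = 0x02, P'[5] = 0xDD

In CTR with a reused counter, both messages share the same keystream S_i, so C_i ⊕ C'_i = P_i ⊕ P'_i and thus P'_i = P_i ⊕ C_i ⊕ C'_i.
P'[1]: 0x58 ⊕ 0x05 ⊕ 0x83 = 0xDE.
P'[2]: 0x7F ⊕ 0x2A ⊕ 0xD0 = 0x85.
P'[3]: 0x04 ⊕ 0xA8 ⊕ 0xA6 = 0x0A.
P'[4]: 0x64 ⊕ 0xC0 ⊕ 0xA6 = 0x02.
P'[5]: 0x01 ⊕ 0xBD ⊕ 0x61 = 0xDD.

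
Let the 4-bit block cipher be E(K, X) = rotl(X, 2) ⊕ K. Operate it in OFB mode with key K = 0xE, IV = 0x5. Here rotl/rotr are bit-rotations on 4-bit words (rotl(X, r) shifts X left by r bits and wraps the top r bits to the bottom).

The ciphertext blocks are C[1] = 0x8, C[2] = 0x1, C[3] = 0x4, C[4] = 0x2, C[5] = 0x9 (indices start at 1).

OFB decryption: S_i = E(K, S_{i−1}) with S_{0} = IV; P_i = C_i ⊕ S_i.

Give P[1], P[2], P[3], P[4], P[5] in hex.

P[1]: S = E(K, 0x5) = 0xB; 0x8 ⊕ 0xB = 0x3.
P[2]: S = E(K, 0xB) = 0x0; 0x1 ⊕ 0x0 = 0x1.
P[3]: S = E(K, 0x0) = 0xE; 0x4 ⊕ 0xE = 0xA.
P[4]: S = E(K, 0xE) = 0x5; 0x2 ⊕ 0x5 = 0x7.
P[5]: S = E(K, 0x5) = 0xB; 0x9 ⊕ 0xB = 0x2.

P[1] = 0x3, P[2] = 0x1, P[3] = 0xA, P[4] = 0x7, P[5] = 0x2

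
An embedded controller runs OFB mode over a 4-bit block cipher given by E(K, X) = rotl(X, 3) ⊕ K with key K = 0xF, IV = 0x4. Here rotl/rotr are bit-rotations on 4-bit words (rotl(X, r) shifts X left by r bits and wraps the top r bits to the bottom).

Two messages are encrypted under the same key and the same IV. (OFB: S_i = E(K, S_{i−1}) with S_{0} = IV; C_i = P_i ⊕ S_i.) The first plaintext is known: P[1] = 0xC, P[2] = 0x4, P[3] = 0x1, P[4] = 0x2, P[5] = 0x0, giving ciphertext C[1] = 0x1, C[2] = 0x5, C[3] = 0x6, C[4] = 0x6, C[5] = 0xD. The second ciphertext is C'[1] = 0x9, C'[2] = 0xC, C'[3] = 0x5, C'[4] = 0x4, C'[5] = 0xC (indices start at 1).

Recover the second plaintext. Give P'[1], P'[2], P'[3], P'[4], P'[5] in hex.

In OFB with a reused IV, both messages share the same keystream S_i, so C_i ⊕ C'_i = P_i ⊕ P'_i and thus P'_i = P_i ⊕ C_i ⊕ C'_i.
P'[1]: 0xC ⊕ 0x1 ⊕ 0x9 = 0x4.
P'[2]: 0x4 ⊕ 0x5 ⊕ 0xC = 0xD.
P'[3]: 0x1 ⊕ 0x6 ⊕ 0x5 = 0x2.
P'[4]: 0x2 ⊕ 0x6 ⊕ 0x4 = 0x0.
P'[5]: 0x0 ⊕ 0xD ⊕ 0xC = 0x1.

P'[1] = 0x4, P'[2] = 0xD, P'[3] = 0x2, P'[4] = 0x0, P'[5] = 0x1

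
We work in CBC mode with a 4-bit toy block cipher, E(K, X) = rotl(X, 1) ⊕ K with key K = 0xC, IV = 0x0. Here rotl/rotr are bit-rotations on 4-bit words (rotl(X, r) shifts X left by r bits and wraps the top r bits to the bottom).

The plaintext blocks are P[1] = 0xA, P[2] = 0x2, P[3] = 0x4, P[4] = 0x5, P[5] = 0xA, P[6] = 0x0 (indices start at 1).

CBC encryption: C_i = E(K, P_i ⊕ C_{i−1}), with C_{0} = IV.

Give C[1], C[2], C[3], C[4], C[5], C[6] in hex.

C[1]: P[1] ⊕ 0x0 = 0xA; E(K, 0xA) = 0x9.
C[2]: P[2] ⊕ 0x9 = 0xB; E(K, 0xB) = 0xB.
C[3]: P[3] ⊕ 0xB = 0xF; E(K, 0xF) = 0x3.
C[4]: P[4] ⊕ 0x3 = 0x6; E(K, 0x6) = 0x0.
C[5]: P[5] ⊕ 0x0 = 0xA; E(K, 0xA) = 0x9.
C[6]: P[6] ⊕ 0x9 = 0x9; E(K, 0x9) = 0xF.

C[1] = 0x9, C[2] = 0xB, C[3] = 0x3, C[4] = 0x0, C[5] = 0x9, C[6] = 0xF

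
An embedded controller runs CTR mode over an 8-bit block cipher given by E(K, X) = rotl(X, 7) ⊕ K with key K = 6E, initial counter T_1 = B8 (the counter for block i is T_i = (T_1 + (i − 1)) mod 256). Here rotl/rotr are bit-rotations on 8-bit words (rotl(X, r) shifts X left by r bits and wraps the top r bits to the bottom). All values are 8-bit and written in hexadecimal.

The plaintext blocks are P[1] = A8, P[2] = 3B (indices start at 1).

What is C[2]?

C[2] = 89

CTR encryption: S_i = E(K, T_i) where T_i is the counter for block i; C_i = P_i ⊕ S_i.
C[1]: T = B8, S = E(K, T) = 32; A8 ⊕ 32 = 9A.
C[2]: T = B9, S = E(K, T) = B2; 3B ⊕ B2 = 89.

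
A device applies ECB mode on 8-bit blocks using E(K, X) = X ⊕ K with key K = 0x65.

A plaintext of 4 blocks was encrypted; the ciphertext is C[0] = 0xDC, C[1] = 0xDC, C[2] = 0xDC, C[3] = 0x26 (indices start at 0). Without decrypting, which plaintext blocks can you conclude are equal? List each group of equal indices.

P[0] = P[1] = P[2]

ECB encrypts each block independently with the same key, so equal ciphertext blocks imply equal plaintext blocks.
C[0] = C[1] = C[2] = 0xDC, so P[0] = P[1] = P[2].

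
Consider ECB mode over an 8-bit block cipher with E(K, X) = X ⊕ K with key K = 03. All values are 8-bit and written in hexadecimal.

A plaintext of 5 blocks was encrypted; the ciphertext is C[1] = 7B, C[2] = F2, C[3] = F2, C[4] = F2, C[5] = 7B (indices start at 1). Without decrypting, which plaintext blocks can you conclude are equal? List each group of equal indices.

ECB encrypts each block independently with the same key, so equal ciphertext blocks imply equal plaintext blocks.
C[1] = C[5] = 7B, so P[1] = P[5].
C[2] = C[3] = C[4] = F2, so P[2] = P[3] = P[4].

P[1] = P[5]; P[2] = P[3] = P[4]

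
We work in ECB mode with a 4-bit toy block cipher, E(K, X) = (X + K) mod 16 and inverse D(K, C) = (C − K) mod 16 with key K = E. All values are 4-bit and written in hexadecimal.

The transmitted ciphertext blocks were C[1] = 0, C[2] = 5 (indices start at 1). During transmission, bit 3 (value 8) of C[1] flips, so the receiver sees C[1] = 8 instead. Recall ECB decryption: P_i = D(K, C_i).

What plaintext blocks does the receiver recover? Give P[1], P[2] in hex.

Only C[1] changed, to 8. In ECB, a change in C_i affects only P_i. Decrypting the received ciphertext:
P[1]: D(K, 8) = A.
P[2]: D(K, 5) = 7.
Blocks that differ from the original plaintext: P[1].

P[1] = A, P[2] = 7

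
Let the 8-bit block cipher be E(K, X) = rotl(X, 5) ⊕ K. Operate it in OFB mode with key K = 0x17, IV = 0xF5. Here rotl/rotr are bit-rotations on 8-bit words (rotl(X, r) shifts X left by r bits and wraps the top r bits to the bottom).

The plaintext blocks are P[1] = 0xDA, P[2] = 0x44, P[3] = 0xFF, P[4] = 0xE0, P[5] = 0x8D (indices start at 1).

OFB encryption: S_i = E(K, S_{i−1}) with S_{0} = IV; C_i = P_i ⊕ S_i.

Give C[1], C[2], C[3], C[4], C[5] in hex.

C[1] = 0x73, C[2] = 0x66, C[3] = 0xAC, C[4] = 0x9D, C[5] = 0x35

C[1]: S = E(K, 0xF5) = 0xA9; 0xDA ⊕ 0xA9 = 0x73.
C[2]: S = E(K, 0xA9) = 0x22; 0x44 ⊕ 0x22 = 0x66.
C[3]: S = E(K, 0x22) = 0x53; 0xFF ⊕ 0x53 = 0xAC.
C[4]: S = E(K, 0x53) = 0x7D; 0xE0 ⊕ 0x7D = 0x9D.
C[5]: S = E(K, 0x7D) = 0xB8; 0x8D ⊕ 0xB8 = 0x35.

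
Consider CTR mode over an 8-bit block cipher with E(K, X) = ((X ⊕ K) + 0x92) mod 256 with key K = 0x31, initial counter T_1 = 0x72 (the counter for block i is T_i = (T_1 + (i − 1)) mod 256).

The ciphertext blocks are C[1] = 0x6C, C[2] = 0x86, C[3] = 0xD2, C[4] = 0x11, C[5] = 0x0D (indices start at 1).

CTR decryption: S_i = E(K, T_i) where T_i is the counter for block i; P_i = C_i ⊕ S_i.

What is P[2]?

P[2]: T = 0x73, S = E(K, T) = 0xD4; 0x86 ⊕ 0xD4 = 0x52.

P[2] = 0x52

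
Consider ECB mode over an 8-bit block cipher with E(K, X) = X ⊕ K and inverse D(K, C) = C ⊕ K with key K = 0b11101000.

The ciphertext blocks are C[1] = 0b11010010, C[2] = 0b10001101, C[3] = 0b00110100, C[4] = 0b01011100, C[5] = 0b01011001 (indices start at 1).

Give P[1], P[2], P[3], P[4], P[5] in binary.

ECB decryption: P_i = D(K, C_i).
P[1]: D(K, 0b11010010) = 0b00111010.
P[2]: D(K, 0b10001101) = 0b01100101.
P[3]: D(K, 0b00110100) = 0b11011100.
P[4]: D(K, 0b01011100) = 0b10110100.
P[5]: D(K, 0b01011001) = 0b10110001.

P[1] = 0b00111010, P[2] = 0b01100101, P[3] = 0b11011100, P[4] = 0b10110100, P[5] = 0b10110001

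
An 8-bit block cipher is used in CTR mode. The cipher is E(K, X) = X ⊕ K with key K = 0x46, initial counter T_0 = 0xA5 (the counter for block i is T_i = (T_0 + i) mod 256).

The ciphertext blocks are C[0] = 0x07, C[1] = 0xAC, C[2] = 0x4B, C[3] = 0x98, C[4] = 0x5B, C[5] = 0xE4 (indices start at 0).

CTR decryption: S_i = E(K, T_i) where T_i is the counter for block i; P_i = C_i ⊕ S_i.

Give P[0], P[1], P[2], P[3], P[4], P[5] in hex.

P[0]: T = 0xA5, S = E(K, T) = 0xE3; 0x07 ⊕ 0xE3 = 0xE4.
P[1]: T = 0xA6, S = E(K, T) = 0xE0; 0xAC ⊕ 0xE0 = 0x4C.
P[2]: T = 0xA7, S = E(K, T) = 0xE1; 0x4B ⊕ 0xE1 = 0xAA.
P[3]: T = 0xA8, S = E(K, T) = 0xEE; 0x98 ⊕ 0xEE = 0x76.
P[4]: T = 0xA9, S = E(K, T) = 0xEF; 0x5B ⊕ 0xEF = 0xB4.
P[5]: T = 0xAA, S = E(K, T) = 0xEC; 0xE4 ⊕ 0xEC = 0x08.

P[0] = 0xE4, P[1] = 0x4C, P[2] = 0xAA, P[3] = 0x76, P[4] = 0xB4, P[5] = 0x08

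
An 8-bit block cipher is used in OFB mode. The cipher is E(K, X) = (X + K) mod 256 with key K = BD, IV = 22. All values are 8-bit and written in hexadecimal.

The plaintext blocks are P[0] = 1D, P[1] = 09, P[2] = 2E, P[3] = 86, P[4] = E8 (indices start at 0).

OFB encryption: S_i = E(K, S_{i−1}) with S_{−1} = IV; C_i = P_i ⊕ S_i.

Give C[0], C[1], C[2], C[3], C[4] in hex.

C[0] = C2, C[1] = 95, C[2] = 77, C[3] = 90, C[4] = 3B

C[0]: S = E(K, 22) = DF; 1D ⊕ DF = C2.
C[1]: S = E(K, DF) = 9C; 09 ⊕ 9C = 95.
C[2]: S = E(K, 9C) = 59; 2E ⊕ 59 = 77.
C[3]: S = E(K, 59) = 16; 86 ⊕ 16 = 90.
C[4]: S = E(K, 16) = D3; E8 ⊕ D3 = 3B.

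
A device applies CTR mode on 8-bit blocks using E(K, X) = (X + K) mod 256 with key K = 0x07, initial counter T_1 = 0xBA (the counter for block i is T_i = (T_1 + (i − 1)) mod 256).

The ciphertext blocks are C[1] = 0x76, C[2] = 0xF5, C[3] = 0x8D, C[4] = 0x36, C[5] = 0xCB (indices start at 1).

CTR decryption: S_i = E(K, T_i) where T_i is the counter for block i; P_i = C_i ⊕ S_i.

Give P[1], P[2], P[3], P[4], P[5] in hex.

P[1]: T = 0xBA, S = E(K, T) = 0xC1; 0x76 ⊕ 0xC1 = 0xB7.
P[2]: T = 0xBB, S = E(K, T) = 0xC2; 0xF5 ⊕ 0xC2 = 0x37.
P[3]: T = 0xBC, S = E(K, T) = 0xC3; 0x8D ⊕ 0xC3 = 0x4E.
P[4]: T = 0xBD, S = E(K, T) = 0xC4; 0x36 ⊕ 0xC4 = 0xF2.
P[5]: T = 0xBE, S = E(K, T) = 0xC5; 0xCB ⊕ 0xC5 = 0x0E.

P[1] = 0xB7, P[2] = 0x37, P[3] = 0x4E, P[4] = 0xF2, P[5] = 0x0E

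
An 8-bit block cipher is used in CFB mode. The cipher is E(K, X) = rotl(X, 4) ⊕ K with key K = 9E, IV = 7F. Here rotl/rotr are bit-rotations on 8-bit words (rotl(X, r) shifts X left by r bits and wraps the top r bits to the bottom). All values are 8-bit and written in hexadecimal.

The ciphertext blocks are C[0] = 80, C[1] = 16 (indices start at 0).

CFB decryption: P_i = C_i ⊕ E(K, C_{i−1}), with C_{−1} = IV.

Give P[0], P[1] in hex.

P[0] = E9, P[1] = 80

P[0]: E(K, 7F) = 69; 80 ⊕ 69 = E9.
P[1]: E(K, 80) = 96; 16 ⊕ 96 = 80.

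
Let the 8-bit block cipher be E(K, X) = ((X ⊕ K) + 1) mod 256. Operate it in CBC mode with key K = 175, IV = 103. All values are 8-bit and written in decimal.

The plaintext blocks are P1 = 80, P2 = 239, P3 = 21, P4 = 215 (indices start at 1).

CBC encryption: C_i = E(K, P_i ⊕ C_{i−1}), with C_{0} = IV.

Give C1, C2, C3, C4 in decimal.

C1 = 153, C2 = 218, C3 = 97, C4 = 26

C1: P1 ⊕ 103 = 55; E(K, 55) = 153.
C2: P2 ⊕ 153 = 118; E(K, 118) = 218.
C3: P3 ⊕ 218 = 207; E(K, 207) = 97.
C4: P4 ⊕ 97 = 182; E(K, 182) = 26.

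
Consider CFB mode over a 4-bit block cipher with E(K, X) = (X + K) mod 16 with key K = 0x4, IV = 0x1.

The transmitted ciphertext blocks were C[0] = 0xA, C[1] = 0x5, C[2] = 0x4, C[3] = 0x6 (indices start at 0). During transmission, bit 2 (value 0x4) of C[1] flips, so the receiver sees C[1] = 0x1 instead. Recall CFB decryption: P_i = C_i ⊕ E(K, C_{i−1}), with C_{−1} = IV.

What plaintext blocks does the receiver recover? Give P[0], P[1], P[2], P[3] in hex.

P[0] = 0xF, P[1] = 0xF, P[2] = 0x1, P[3] = 0xE

Only C[1] changed, to 0x1. In CFB, a change in C_i flips the same bit in P_i and garbles P_{i+1}. Decrypting the received ciphertext:
P[0]: E(K, 0x1) = 0x5; 0xA ⊕ 0x5 = 0xF.
P[1]: E(K, 0xA) = 0xE; 0x1 ⊕ 0xE = 0xF.
P[2]: E(K, 0x1) = 0x5; 0x4 ⊕ 0x5 = 0x1.
P[3]: E(K, 0x4) = 0x8; 0x6 ⊕ 0x8 = 0xE.
Blocks that differ from the original plaintext: P[1], P[2].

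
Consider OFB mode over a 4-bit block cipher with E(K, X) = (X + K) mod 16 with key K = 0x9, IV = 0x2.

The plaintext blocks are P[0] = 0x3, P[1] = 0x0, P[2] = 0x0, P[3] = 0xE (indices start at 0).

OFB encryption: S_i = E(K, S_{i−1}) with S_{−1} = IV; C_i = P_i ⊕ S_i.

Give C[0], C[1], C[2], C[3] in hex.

C[0]: S = E(K, 0x2) = 0xB; 0x3 ⊕ 0xB = 0x8.
C[1]: S = E(K, 0xB) = 0x4; 0x0 ⊕ 0x4 = 0x4.
C[2]: S = E(K, 0x4) = 0xD; 0x0 ⊕ 0xD = 0xD.
C[3]: S = E(K, 0xD) = 0x6; 0xE ⊕ 0x6 = 0x8.

C[0] = 0x8, C[1] = 0x4, C[2] = 0xD, C[3] = 0x8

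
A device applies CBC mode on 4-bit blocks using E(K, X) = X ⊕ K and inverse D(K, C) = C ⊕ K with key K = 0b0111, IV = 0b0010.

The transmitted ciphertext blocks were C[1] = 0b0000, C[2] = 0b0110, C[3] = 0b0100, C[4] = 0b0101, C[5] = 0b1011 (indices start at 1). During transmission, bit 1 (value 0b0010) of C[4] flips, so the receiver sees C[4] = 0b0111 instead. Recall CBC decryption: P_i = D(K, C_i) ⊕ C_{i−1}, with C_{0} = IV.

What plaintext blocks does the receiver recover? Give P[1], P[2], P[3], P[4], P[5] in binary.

P[1] = 0b0101, P[2] = 0b0001, P[3] = 0b0101, P[4] = 0b0100, P[5] = 0b1011

Only C[4] changed, to 0b0111. In CBC, a change in C_i garbles P_i and flips the same bit in P_{i+1}. Decrypting the received ciphertext:
P[1]: D(K, 0b0000) = 0b0111; 0b0111 ⊕ 0b0010 = 0b0101.
P[2]: D(K, 0b0110) = 0b0001; 0b0001 ⊕ 0b0000 = 0b0001.
P[3]: D(K, 0b0100) = 0b0011; 0b0011 ⊕ 0b0110 = 0b0101.
P[4]: D(K, 0b0111) = 0b0000; 0b0000 ⊕ 0b0100 = 0b0100.
P[5]: D(K, 0b1011) = 0b1100; 0b1100 ⊕ 0b0111 = 0b1011.
Blocks that differ from the original plaintext: P[4], P[5].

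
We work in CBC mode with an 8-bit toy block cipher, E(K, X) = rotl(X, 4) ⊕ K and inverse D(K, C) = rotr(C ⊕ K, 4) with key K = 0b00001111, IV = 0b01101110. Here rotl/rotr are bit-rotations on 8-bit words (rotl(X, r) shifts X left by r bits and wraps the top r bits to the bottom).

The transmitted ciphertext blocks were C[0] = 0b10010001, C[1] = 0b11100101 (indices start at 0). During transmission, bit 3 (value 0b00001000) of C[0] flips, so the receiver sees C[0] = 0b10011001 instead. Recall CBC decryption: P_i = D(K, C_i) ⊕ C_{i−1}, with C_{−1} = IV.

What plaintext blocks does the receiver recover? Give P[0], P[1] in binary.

Only C[0] changed, to 0b10011001. In CBC, a change in C_i garbles P_i and flips the same bit in P_{i+1}. Decrypting the received ciphertext:
P[0]: D(K, 0b10011001) = 0b01101001; 0b01101001 ⊕ 0b01101110 = 0b00000111.
P[1]: D(K, 0b11100101) = 0b10101110; 0b10101110 ⊕ 0b10011001 = 0b00110111.
Blocks that differ from the original plaintext: P[0], P[1].

P[0] = 0b00000111, P[1] = 0b00110111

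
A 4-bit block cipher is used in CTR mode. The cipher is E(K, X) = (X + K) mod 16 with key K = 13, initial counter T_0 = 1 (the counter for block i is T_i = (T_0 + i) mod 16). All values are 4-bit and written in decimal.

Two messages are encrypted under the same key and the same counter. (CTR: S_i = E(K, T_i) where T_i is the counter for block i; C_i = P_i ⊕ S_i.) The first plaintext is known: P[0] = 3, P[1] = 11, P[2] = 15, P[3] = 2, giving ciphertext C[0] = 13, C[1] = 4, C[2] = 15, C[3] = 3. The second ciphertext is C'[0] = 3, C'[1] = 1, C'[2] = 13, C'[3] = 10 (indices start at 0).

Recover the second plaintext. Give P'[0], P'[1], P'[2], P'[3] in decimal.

P'[0] = 13, P'[1] = 14, P'[2] = 13, P'[3] = 11

In CTR with a reused counter, both messages share the same keystream S_i, so C_i ⊕ C'_i = P_i ⊕ P'_i and thus P'_i = P_i ⊕ C_i ⊕ C'_i.
P'[0]: 3 ⊕ 13 ⊕ 3 = 13.
P'[1]: 11 ⊕ 4 ⊕ 1 = 14.
P'[2]: 15 ⊕ 15 ⊕ 13 = 13.
P'[3]: 2 ⊕ 3 ⊕ 10 = 11.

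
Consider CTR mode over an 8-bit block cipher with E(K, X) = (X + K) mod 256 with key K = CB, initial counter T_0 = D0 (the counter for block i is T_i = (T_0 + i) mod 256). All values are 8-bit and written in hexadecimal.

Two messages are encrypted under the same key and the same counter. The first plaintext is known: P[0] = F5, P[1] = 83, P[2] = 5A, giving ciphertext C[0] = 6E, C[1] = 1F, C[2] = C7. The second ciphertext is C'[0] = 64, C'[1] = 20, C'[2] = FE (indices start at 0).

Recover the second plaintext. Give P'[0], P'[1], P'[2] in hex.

P'[0] = FF, P'[1] = BC, P'[2] = 63

In CTR with a reused counter, both messages share the same keystream S_i, so C_i ⊕ C'_i = P_i ⊕ P'_i and thus P'_i = P_i ⊕ C_i ⊕ C'_i.
P'[0]: F5 ⊕ 6E ⊕ 64 = FF.
P'[1]: 83 ⊕ 1F ⊕ 20 = BC.
P'[2]: 5A ⊕ C7 ⊕ FE = 63.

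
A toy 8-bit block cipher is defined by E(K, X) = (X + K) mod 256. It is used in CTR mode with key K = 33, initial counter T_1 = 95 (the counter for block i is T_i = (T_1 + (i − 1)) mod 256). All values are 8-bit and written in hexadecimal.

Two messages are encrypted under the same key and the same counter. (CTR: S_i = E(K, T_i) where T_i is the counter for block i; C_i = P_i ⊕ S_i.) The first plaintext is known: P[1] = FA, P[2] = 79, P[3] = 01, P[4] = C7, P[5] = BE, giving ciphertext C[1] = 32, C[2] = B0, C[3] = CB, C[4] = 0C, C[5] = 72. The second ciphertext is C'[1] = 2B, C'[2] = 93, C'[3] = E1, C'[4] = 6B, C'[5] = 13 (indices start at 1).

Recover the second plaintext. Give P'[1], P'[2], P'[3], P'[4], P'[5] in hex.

P'[1] = E3, P'[2] = 5A, P'[3] = 2B, P'[4] = A0, P'[5] = DF

In CTR with a reused counter, both messages share the same keystream S_i, so C_i ⊕ C'_i = P_i ⊕ P'_i and thus P'_i = P_i ⊕ C_i ⊕ C'_i.
P'[1]: FA ⊕ 32 ⊕ 2B = E3.
P'[2]: 79 ⊕ B0 ⊕ 93 = 5A.
P'[3]: 01 ⊕ CB ⊕ E1 = 2B.
P'[4]: C7 ⊕ 0C ⊕ 6B = A0.
P'[5]: BE ⊕ 72 ⊕ 13 = DF.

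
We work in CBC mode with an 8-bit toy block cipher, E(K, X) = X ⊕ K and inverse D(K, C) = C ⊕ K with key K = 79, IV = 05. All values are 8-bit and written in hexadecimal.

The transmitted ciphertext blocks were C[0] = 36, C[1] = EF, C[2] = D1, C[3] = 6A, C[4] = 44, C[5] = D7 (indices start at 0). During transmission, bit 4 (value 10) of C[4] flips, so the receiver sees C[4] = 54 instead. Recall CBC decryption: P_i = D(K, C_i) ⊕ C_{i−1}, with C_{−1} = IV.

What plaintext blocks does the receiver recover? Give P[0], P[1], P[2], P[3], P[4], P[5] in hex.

Only C[4] changed, to 54. In CBC, a change in C_i garbles P_i and flips the same bit in P_{i+1}. Decrypting the received ciphertext:
P[0]: D(K, 36) = 4F; 4F ⊕ 05 = 4A.
P[1]: D(K, EF) = 96; 96 ⊕ 36 = A0.
P[2]: D(K, D1) = A8; A8 ⊕ EF = 47.
P[3]: D(K, 6A) = 13; 13 ⊕ D1 = C2.
P[4]: D(K, 54) = 2D; 2D ⊕ 6A = 47.
P[5]: D(K, D7) = AE; AE ⊕ 54 = FA.
Blocks that differ from the original plaintext: P[4], P[5].

P[0] = 4A, P[1] = A0, P[2] = 47, P[3] = C2, P[4] = 47, P[5] = FA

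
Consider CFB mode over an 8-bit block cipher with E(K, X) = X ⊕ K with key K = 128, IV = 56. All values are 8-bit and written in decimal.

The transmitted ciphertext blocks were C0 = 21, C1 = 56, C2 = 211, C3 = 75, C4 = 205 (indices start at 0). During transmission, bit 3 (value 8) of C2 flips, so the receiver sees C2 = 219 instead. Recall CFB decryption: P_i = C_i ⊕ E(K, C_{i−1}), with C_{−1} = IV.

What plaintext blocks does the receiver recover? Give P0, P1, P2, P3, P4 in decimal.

P0 = 173, P1 = 173, P2 = 99, P3 = 16, P4 = 6

Only C2 changed, to 219. In CFB, a change in C_i flips the same bit in P_i and garbles P_{i+1}. Decrypting the received ciphertext:
P0: E(K, 56) = 184; 21 ⊕ 184 = 173.
P1: E(K, 21) = 149; 56 ⊕ 149 = 173.
P2: E(K, 56) = 184; 219 ⊕ 184 = 99.
P3: E(K, 219) = 91; 75 ⊕ 91 = 16.
P4: E(K, 75) = 203; 205 ⊕ 203 = 6.
Blocks that differ from the original plaintext: P2, P3.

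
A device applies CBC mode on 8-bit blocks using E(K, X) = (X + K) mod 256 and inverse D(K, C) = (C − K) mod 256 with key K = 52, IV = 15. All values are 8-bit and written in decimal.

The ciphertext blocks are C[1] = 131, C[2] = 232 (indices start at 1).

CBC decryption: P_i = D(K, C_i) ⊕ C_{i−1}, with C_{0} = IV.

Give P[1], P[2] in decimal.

P[1]: D(K, 131) = 79; 79 ⊕ 15 = 64.
P[2]: D(K, 232) = 180; 180 ⊕ 131 = 55.

P[1] = 64, P[2] = 55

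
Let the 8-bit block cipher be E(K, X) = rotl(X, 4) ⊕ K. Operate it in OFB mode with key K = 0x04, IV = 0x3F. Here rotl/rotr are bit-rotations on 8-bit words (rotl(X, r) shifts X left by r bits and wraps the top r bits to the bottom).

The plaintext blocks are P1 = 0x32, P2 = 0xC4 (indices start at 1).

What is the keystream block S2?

OFB encryption: S_i = E(K, S_{i−1}) with S_{0} = IV; C_i = P_i ⊕ S_i.
C1: S = E(K, 0x3F) = 0xF7; 0x32 ⊕ 0xF7 = 0xC5.
C2: S = E(K, 0xF7) = 0x7B; 0xC4 ⊕ 0x7B = 0xBF.
So S2 = 0x7B.

0x7B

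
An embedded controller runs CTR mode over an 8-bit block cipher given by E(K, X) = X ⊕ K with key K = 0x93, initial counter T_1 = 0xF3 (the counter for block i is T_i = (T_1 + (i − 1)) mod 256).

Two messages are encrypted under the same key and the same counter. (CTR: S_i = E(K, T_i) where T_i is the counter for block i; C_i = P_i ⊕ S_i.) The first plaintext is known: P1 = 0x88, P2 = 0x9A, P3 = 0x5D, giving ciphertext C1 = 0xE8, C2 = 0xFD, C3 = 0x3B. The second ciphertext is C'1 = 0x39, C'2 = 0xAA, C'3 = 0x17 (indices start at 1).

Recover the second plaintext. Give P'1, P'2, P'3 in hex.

P'1 = 0x59, P'2 = 0xCD, P'3 = 0x71

In CTR with a reused counter, both messages share the same keystream S_i, so C_i ⊕ C'_i = P_i ⊕ P'_i and thus P'_i = P_i ⊕ C_i ⊕ C'_i.
P'1: 0x88 ⊕ 0xE8 ⊕ 0x39 = 0x59.
P'2: 0x9A ⊕ 0xFD ⊕ 0xAA = 0xCD.
P'3: 0x5D ⊕ 0x3B ⊕ 0x17 = 0x71.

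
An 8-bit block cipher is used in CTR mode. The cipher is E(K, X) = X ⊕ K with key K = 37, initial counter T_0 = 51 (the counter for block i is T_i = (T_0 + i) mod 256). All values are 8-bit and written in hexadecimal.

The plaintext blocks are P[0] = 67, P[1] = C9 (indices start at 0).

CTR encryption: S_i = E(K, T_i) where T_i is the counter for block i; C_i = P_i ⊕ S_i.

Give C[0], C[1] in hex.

C[0]: T = 51, S = E(K, T) = 66; 67 ⊕ 66 = 01.
C[1]: T = 52, S = E(K, T) = 65; C9 ⊕ 65 = AC.

C[0] = 01, C[1] = AC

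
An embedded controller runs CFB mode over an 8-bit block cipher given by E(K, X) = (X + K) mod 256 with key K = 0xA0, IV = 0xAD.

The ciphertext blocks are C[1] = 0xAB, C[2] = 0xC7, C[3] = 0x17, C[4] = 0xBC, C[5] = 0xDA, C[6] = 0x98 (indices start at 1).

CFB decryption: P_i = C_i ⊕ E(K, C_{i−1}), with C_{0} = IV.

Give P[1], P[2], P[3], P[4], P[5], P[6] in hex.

P[1] = 0xE6, P[2] = 0x8C, P[3] = 0x70, P[4] = 0x0B, P[5] = 0x86, P[6] = 0xE2

P[1]: E(K, 0xAD) = 0x4D; 0xAB ⊕ 0x4D = 0xE6.
P[2]: E(K, 0xAB) = 0x4B; 0xC7 ⊕ 0x4B = 0x8C.
P[3]: E(K, 0xC7) = 0x67; 0x17 ⊕ 0x67 = 0x70.
P[4]: E(K, 0x17) = 0xB7; 0xBC ⊕ 0xB7 = 0x0B.
P[5]: E(K, 0xBC) = 0x5C; 0xDA ⊕ 0x5C = 0x86.
P[6]: E(K, 0xDA) = 0x7A; 0x98 ⊕ 0x7A = 0xE2.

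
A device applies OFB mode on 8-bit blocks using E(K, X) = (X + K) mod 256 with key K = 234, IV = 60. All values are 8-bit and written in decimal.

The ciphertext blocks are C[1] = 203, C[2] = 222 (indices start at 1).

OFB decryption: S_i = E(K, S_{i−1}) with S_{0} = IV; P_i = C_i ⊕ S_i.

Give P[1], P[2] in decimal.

P[1] = 237, P[2] = 206

P[1]: S = E(K, 60) = 38; 203 ⊕ 38 = 237.
P[2]: S = E(K, 38) = 16; 222 ⊕ 16 = 206.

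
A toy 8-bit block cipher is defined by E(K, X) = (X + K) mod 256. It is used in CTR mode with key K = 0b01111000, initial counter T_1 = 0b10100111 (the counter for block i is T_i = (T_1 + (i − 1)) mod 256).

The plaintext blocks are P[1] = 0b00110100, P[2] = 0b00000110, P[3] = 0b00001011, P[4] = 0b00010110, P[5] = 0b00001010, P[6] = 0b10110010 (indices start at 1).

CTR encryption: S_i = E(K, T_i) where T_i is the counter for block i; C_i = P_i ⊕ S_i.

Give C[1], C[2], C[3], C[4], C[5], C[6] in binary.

C[1]: T = 0b10100111, S = E(K, T) = 0b00011111; 0b00110100 ⊕ 0b00011111 = 0b00101011.
C[2]: T = 0b10101000, S = E(K, T) = 0b00100000; 0b00000110 ⊕ 0b00100000 = 0b00100110.
C[3]: T = 0b10101001, S = E(K, T) = 0b00100001; 0b00001011 ⊕ 0b00100001 = 0b00101010.
C[4]: T = 0b10101010, S = E(K, T) = 0b00100010; 0b00010110 ⊕ 0b00100010 = 0b00110100.
C[5]: T = 0b10101011, S = E(K, T) = 0b00100011; 0b00001010 ⊕ 0b00100011 = 0b00101001.
C[6]: T = 0b10101100, S = E(K, T) = 0b00100100; 0b10110010 ⊕ 0b00100100 = 0b10010110.

C[1] = 0b00101011, C[2] = 0b00100110, C[3] = 0b00101010, C[4] = 0b00110100, C[5] = 0b00101001, C[6] = 0b10010110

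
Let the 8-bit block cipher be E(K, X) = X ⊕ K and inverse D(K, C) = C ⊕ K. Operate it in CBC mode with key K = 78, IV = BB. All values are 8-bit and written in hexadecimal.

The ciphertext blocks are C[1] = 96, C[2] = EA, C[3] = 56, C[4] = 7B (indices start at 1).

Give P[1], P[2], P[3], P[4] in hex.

P[1] = 55, P[2] = 04, P[3] = C4, P[4] = 55

CBC decryption: P_i = D(K, C_i) ⊕ C_{i−1}, with C_{0} = IV.
P[1]: D(K, 96) = EE; EE ⊕ BB = 55.
P[2]: D(K, EA) = 92; 92 ⊕ 96 = 04.
P[3]: D(K, 56) = 2E; 2E ⊕ EA = C4.
P[4]: D(K, 7B) = 03; 03 ⊕ 56 = 55.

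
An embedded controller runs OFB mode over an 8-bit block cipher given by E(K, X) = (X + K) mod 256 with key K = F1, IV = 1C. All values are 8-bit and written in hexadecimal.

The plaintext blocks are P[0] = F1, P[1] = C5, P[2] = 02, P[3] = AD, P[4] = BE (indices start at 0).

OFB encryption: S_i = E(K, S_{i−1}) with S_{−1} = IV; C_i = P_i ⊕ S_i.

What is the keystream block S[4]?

D1

C[0]: S = E(K, 1C) = 0D; F1 ⊕ 0D = FC.
C[1]: S = E(K, 0D) = FE; C5 ⊕ FE = 3B.
C[2]: S = E(K, FE) = EF; 02 ⊕ EF = ED.
C[3]: S = E(K, EF) = E0; AD ⊕ E0 = 4D.
C[4]: S = E(K, E0) = D1; BE ⊕ D1 = 6F.
So S[4] = D1.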